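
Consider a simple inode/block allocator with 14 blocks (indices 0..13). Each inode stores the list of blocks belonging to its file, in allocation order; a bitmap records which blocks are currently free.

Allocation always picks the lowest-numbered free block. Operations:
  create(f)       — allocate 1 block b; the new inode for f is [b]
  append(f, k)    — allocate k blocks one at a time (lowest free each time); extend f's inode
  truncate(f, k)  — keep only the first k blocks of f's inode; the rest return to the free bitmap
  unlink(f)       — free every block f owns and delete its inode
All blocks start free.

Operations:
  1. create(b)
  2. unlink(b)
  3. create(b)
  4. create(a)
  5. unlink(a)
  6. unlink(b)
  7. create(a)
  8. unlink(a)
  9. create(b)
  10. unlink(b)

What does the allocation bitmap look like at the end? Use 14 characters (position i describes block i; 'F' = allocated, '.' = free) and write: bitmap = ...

create(b): bitmap=F............. | b=[0]
unlink(b): bitmap=.............. | 
create(b): bitmap=F............. | b=[0]
create(a): bitmap=FF............ | a=[1] b=[0]
unlink(a): bitmap=F............. | b=[0]
unlink(b): bitmap=.............. | 
create(a): bitmap=F............. | a=[0]
unlink(a): bitmap=.............. | 
create(b): bitmap=F............. | b=[0]
unlink(b): bitmap=.............. | 

bitmap = ..............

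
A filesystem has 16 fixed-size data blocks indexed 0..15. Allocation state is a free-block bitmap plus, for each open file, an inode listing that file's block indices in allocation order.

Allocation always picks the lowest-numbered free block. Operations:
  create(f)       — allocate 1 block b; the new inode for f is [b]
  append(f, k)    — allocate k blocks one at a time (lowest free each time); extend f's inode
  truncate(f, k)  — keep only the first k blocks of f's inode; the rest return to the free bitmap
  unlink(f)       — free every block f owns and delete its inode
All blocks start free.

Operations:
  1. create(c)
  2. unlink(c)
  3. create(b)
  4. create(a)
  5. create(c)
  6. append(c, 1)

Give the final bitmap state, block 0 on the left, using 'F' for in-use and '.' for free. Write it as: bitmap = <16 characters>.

bitmap = FFFF............

after create(c) → c:[0]  free=[F...............]
after unlink(c) →   free=[................]
after create(b) → b:[0]  free=[F...............]
after create(a) → a:[1], b:[0]  free=[FF..............]
after create(c) → a:[1], b:[0], c:[2]  free=[FFF.............]
after append(c, 1) → a:[1], b:[0], c:[2, 3]  free=[FFFF............]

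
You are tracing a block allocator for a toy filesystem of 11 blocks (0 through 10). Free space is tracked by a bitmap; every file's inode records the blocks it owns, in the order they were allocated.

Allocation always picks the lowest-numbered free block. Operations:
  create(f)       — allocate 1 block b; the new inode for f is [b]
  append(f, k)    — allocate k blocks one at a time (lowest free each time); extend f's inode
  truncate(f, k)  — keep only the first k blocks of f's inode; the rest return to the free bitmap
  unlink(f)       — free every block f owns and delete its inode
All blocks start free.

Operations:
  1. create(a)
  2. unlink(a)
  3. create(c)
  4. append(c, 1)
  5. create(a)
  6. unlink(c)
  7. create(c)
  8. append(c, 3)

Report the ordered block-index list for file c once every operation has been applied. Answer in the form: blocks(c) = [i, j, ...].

create(a): bitmap=F.......... | a=[0]
unlink(a): bitmap=........... | 
create(c): bitmap=F.......... | c=[0]
append(c, 1): bitmap=FF......... | c=[0, 1]
create(a): bitmap=FFF........ | a=[2] c=[0, 1]
unlink(c): bitmap=..F........ | a=[2]
create(c): bitmap=F.F........ | a=[2] c=[0]
append(c, 3): bitmap=FFFFF...... | a=[2] c=[0, 1, 3, 4]

blocks(c) = [0, 1, 3, 4]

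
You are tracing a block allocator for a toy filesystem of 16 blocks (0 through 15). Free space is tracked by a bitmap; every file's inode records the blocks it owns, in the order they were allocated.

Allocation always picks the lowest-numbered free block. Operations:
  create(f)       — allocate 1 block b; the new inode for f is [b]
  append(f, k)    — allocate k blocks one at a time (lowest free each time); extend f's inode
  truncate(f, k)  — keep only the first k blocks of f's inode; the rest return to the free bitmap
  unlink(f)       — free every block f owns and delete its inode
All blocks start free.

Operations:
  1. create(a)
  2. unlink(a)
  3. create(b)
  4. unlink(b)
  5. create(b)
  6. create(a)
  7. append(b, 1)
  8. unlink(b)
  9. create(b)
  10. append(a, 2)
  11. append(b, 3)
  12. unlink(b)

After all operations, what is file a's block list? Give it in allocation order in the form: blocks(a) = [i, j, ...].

  1. create(a)  ⇒  F...............  {a→[0]}
  2. unlink(a)  ⇒  ................  {}
  3. create(b)  ⇒  F...............  {b→[0]}
  4. unlink(b)  ⇒  ................  {}
  5. create(b)  ⇒  F...............  {b→[0]}
  6. create(a)  ⇒  FF..............  {a→[1]; b→[0]}
  7. append(b, 1)  ⇒  FFF.............  {a→[1]; b→[0, 2]}
  8. unlink(b)  ⇒  .F..............  {a→[1]}
  9. create(b)  ⇒  FF..............  {a→[1]; b→[0]}
  10. append(a, 2)  ⇒  FFFF............  {a→[1, 2, 3]; b→[0]}
  11. append(b, 3)  ⇒  FFFFFFF.........  {a→[1, 2, 3]; b→[0, 4, 5, 6]}
  12. unlink(b)  ⇒  .FFF............  {a→[1, 2, 3]}

blocks(a) = [1, 2, 3]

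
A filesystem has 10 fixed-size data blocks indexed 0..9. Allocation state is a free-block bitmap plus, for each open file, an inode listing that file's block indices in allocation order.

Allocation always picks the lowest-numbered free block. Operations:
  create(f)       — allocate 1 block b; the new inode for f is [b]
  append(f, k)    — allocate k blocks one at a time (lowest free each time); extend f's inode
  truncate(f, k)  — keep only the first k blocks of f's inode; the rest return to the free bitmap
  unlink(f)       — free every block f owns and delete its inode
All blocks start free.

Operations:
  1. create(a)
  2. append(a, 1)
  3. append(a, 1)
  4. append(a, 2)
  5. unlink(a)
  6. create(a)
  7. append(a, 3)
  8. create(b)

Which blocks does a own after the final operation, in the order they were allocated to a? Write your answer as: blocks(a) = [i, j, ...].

[1] create(a) — a=0 (map F.........)
[2] append(a, 1) — a=0,1 (map FF........)
[3] append(a, 1) — a=0,1,2 (map FFF.......)
[4] append(a, 2) — a=0,1,2,3,4 (map FFFFF.....)
[5] unlink(a) —  (map ..........)
[6] create(a) — a=0 (map F.........)
[7] append(a, 3) — a=0,1,2,3 (map FFFF......)
[8] create(b) — a=0,1,2,3 b=4 (map FFFFF.....)

blocks(a) = [0, 1, 2, 3]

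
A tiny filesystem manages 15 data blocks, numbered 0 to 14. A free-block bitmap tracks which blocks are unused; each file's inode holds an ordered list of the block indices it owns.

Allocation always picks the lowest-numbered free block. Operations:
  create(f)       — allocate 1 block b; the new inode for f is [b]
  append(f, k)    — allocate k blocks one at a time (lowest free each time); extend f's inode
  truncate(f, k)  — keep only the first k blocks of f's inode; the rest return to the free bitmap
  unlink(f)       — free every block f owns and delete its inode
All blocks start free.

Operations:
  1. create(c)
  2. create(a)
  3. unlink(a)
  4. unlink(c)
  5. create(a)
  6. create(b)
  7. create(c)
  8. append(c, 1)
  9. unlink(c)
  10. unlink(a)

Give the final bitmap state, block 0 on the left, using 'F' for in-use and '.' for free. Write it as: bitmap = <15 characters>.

bitmap = .F.............

  1. create(c)  ⇒  F..............  {c→[0]}
  2. create(a)  ⇒  FF.............  {a→[1]; c→[0]}
  3. unlink(a)  ⇒  F..............  {c→[0]}
  4. unlink(c)  ⇒  ...............  {}
  5. create(a)  ⇒  F..............  {a→[0]}
  6. create(b)  ⇒  FF.............  {a→[0]; b→[1]}
  7. create(c)  ⇒  FFF............  {a→[0]; b→[1]; c→[2]}
  8. append(c, 1)  ⇒  FFFF...........  {a→[0]; b→[1]; c→[2, 3]}
  9. unlink(c)  ⇒  FF.............  {a→[0]; b→[1]}
  10. unlink(a)  ⇒  .F.............  {b→[1]}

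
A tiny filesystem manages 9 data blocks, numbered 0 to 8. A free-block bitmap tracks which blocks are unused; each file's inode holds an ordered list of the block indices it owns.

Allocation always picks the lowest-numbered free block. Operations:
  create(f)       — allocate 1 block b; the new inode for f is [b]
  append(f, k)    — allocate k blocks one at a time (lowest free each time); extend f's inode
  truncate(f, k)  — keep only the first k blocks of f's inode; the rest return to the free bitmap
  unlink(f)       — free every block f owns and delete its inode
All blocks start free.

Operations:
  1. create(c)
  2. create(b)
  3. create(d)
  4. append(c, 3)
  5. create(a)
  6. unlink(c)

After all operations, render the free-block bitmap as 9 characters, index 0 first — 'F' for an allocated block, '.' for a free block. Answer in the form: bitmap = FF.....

after create(c) → c:[0]  free=[F........]
after create(b) → b:[1], c:[0]  free=[FF.......]
after create(d) → b:[1], c:[0], d:[2]  free=[FFF......]
after append(c, 3) → b:[1], c:[0, 3, 4, 5], d:[2]  free=[FFFFFF...]
after create(a) → a:[6], b:[1], c:[0, 3, 4, 5], d:[2]  free=[FFFFFFF..]
after unlink(c) → a:[6], b:[1], d:[2]  free=[.FF...F..]

bitmap = .FF...F..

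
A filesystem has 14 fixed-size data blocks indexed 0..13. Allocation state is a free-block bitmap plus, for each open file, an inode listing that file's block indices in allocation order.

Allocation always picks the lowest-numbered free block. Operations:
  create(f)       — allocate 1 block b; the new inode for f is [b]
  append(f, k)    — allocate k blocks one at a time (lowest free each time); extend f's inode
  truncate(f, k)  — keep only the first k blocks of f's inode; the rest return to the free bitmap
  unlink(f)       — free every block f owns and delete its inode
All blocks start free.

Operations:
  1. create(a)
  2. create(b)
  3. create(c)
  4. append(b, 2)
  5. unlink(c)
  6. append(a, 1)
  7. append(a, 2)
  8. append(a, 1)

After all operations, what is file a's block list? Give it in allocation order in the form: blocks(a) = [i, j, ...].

blocks(a) = [0, 2, 5, 6, 7]

  1. create(a)  ⇒  F.............  {a→[0]}
  2. create(b)  ⇒  FF............  {a→[0]; b→[1]}
  3. create(c)  ⇒  FFF...........  {a→[0]; b→[1]; c→[2]}
  4. append(b, 2)  ⇒  FFFFF.........  {a→[0]; b→[1, 3, 4]; c→[2]}
  5. unlink(c)  ⇒  FF.FF.........  {a→[0]; b→[1, 3, 4]}
  6. append(a, 1)  ⇒  FFFFF.........  {a→[0, 2]; b→[1, 3, 4]}
  7. append(a, 2)  ⇒  FFFFFFF.......  {a→[0, 2, 5, 6]; b→[1, 3, 4]}
  8. append(a, 1)  ⇒  FFFFFFFF......  {a→[0, 2, 5, 6, 7]; b→[1, 3, 4]}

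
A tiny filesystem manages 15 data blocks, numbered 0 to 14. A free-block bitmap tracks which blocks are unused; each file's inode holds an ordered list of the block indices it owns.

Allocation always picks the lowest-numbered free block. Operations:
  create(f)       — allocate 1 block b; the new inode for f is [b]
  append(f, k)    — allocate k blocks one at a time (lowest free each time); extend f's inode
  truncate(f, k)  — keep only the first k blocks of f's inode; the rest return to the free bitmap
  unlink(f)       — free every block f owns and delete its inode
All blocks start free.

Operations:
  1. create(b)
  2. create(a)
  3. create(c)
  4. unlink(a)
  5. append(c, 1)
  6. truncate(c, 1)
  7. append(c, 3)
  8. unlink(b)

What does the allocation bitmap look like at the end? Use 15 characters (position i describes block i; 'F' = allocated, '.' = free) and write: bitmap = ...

create(b): bitmap=F.............. | b=[0]
create(a): bitmap=FF............. | a=[1] b=[0]
create(c): bitmap=FFF............ | a=[1] b=[0] c=[2]
unlink(a): bitmap=F.F............ | b=[0] c=[2]
append(c, 1): bitmap=FFF............ | b=[0] c=[2, 1]
truncate(c, 1): bitmap=F.F............ | b=[0] c=[2]
append(c, 3): bitmap=FFFFF.......... | b=[0] c=[2, 1, 3, 4]
unlink(b): bitmap=.FFFF.......... | c=[2, 1, 3, 4]

bitmap = .FFFF..........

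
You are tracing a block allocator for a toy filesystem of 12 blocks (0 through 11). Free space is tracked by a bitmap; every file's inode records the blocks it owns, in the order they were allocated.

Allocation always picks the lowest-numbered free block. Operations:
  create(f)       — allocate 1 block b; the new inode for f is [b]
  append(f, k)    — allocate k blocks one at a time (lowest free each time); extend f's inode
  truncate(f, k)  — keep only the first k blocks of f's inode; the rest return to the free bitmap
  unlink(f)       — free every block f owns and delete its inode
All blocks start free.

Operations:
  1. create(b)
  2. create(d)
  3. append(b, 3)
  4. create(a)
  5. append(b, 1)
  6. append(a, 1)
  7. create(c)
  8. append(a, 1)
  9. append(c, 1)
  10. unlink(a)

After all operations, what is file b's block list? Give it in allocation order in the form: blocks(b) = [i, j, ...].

blocks(b) = [0, 2, 3, 4, 6]

after create(b) → b:[0]  free=[F...........]
after create(d) → b:[0], d:[1]  free=[FF..........]
after append(b, 3) → b:[0, 2, 3, 4], d:[1]  free=[FFFFF.......]
after create(a) → a:[5], b:[0, 2, 3, 4], d:[1]  free=[FFFFFF......]
after append(b, 1) → a:[5], b:[0, 2, 3, 4, 6], d:[1]  free=[FFFFFFF.....]
after append(a, 1) → a:[5, 7], b:[0, 2, 3, 4, 6], d:[1]  free=[FFFFFFFF....]
after create(c) → a:[5, 7], b:[0, 2, 3, 4, 6], c:[8], d:[1]  free=[FFFFFFFFF...]
after append(a, 1) → a:[5, 7, 9], b:[0, 2, 3, 4, 6], c:[8], d:[1]  free=[FFFFFFFFFF..]
after append(c, 1) → a:[5, 7, 9], b:[0, 2, 3, 4, 6], c:[8, 10], d:[1]  free=[FFFFFFFFFFF.]
after unlink(a) → b:[0, 2, 3, 4, 6], c:[8, 10], d:[1]  free=[FFFFF.F.F.F.]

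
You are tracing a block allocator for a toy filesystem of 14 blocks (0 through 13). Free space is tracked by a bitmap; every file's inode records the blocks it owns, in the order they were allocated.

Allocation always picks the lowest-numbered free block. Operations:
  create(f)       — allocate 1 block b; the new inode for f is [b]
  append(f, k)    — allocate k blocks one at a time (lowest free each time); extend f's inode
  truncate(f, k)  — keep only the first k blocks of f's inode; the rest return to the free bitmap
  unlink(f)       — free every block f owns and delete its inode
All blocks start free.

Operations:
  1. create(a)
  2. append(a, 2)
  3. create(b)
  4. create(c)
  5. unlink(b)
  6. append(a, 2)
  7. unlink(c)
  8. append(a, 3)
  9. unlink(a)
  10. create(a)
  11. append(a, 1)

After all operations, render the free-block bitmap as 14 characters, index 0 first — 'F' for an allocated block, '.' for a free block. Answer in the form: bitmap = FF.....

[1] create(a) — a=0 (map F.............)
[2] append(a, 2) — a=0,1,2 (map FFF...........)
[3] create(b) — a=0,1,2 b=3 (map FFFF..........)
[4] create(c) — a=0,1,2 b=3 c=4 (map FFFFF.........)
[5] unlink(b) — a=0,1,2 c=4 (map FFF.F.........)
[6] append(a, 2) — a=0,1,2,3,5 c=4 (map FFFFFF........)
[7] unlink(c) — a=0,1,2,3,5 (map FFFF.F........)
[8] append(a, 3) — a=0,1,2,3,5,4,6,7 (map FFFFFFFF......)
[9] unlink(a) —  (map ..............)
[10] create(a) — a=0 (map F.............)
[11] append(a, 1) — a=0,1 (map FF............)

bitmap = FF............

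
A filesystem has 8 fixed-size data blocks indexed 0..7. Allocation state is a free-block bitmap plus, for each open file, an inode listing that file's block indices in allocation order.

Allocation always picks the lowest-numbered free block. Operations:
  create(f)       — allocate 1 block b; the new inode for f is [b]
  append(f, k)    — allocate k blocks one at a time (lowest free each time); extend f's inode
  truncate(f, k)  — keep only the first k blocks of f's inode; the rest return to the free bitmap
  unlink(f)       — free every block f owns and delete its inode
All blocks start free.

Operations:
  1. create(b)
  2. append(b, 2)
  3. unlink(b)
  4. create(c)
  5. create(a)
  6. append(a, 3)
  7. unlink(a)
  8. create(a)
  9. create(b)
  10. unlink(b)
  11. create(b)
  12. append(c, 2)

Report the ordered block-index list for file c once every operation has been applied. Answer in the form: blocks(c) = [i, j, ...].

blocks(c) = [0, 3, 4]

create(b): bitmap=F....... | b=[0]
append(b, 2): bitmap=FFF..... | b=[0, 1, 2]
unlink(b): bitmap=........ | 
create(c): bitmap=F....... | c=[0]
create(a): bitmap=FF...... | a=[1] c=[0]
append(a, 3): bitmap=FFFFF... | a=[1, 2, 3, 4] c=[0]
unlink(a): bitmap=F....... | c=[0]
create(a): bitmap=FF...... | a=[1] c=[0]
create(b): bitmap=FFF..... | a=[1] b=[2] c=[0]
unlink(b): bitmap=FF...... | a=[1] c=[0]
create(b): bitmap=FFF..... | a=[1] b=[2] c=[0]
append(c, 2): bitmap=FFFFF... | a=[1] b=[2] c=[0, 3, 4]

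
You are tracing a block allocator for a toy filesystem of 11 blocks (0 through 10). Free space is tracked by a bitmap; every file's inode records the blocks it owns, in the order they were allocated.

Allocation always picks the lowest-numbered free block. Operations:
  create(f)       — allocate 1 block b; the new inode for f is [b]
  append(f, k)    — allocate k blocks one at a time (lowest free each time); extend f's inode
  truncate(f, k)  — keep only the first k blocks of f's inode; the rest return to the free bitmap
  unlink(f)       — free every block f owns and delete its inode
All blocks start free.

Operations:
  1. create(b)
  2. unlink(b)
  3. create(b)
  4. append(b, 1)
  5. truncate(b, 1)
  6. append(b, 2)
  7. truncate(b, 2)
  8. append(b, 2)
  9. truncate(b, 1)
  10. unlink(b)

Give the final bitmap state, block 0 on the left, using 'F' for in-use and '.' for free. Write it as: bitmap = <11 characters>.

bitmap = ...........

  1. create(b)  ⇒  F..........  {b→[0]}
  2. unlink(b)  ⇒  ...........  {}
  3. create(b)  ⇒  F..........  {b→[0]}
  4. append(b, 1)  ⇒  FF.........  {b→[0, 1]}
  5. truncate(b, 1)  ⇒  F..........  {b→[0]}
  6. append(b, 2)  ⇒  FFF........  {b→[0, 1, 2]}
  7. truncate(b, 2)  ⇒  FF.........  {b→[0, 1]}
  8. append(b, 2)  ⇒  FFFF.......  {b→[0, 1, 2, 3]}
  9. truncate(b, 1)  ⇒  F..........  {b→[0]}
  10. unlink(b)  ⇒  ...........  {}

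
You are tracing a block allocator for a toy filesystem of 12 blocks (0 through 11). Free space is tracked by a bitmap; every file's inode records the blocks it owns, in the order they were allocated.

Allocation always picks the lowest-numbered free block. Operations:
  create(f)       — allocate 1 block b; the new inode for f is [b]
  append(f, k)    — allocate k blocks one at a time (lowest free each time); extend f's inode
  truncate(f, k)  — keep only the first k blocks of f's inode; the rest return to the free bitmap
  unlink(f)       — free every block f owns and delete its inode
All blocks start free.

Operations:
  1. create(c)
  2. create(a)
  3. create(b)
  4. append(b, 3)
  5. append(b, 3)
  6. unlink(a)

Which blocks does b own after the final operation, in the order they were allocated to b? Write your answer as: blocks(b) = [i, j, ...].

[1] create(c) — c=0 (map F...........)
[2] create(a) — a=1 c=0 (map FF..........)
[3] create(b) — a=1 b=2 c=0 (map FFF.........)
[4] append(b, 3) — a=1 b=2,3,4,5 c=0 (map FFFFFF......)
[5] append(b, 3) — a=1 b=2,3,4,5,6,7,8 c=0 (map FFFFFFFFF...)
[6] unlink(a) — b=2,3,4,5,6,7,8 c=0 (map F.FFFFFFF...)

blocks(b) = [2, 3, 4, 5, 6, 7, 8]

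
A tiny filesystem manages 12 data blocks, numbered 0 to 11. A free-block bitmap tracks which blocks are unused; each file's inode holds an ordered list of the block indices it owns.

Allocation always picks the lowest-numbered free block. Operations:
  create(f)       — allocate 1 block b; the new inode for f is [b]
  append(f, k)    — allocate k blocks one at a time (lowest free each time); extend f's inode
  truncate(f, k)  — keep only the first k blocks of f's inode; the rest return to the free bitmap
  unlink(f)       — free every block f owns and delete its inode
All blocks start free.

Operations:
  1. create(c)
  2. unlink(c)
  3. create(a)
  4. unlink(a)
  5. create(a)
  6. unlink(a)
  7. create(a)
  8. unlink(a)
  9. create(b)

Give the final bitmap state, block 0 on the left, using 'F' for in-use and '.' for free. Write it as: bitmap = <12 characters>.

[1] create(c) — c=0 (map F...........)
[2] unlink(c) —  (map ............)
[3] create(a) — a=0 (map F...........)
[4] unlink(a) —  (map ............)
[5] create(a) — a=0 (map F...........)
[6] unlink(a) —  (map ............)
[7] create(a) — a=0 (map F...........)
[8] unlink(a) —  (map ............)
[9] create(b) — b=0 (map F...........)

bitmap = F...........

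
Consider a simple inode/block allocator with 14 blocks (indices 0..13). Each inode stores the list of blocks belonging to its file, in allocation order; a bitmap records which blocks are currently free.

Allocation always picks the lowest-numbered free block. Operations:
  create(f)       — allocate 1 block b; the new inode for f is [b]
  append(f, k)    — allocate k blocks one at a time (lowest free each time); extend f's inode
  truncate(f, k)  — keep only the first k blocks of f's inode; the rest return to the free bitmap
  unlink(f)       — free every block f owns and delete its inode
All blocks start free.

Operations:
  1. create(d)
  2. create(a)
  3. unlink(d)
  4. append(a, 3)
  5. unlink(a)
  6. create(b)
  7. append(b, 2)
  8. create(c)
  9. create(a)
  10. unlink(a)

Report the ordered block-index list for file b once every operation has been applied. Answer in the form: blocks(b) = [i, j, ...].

blocks(b) = [0, 1, 2]

create(d): bitmap=F............. | d=[0]
create(a): bitmap=FF............ | a=[1] d=[0]
unlink(d): bitmap=.F............ | a=[1]
append(a, 3): bitmap=FFFF.......... | a=[1, 0, 2, 3]
unlink(a): bitmap=.............. | 
create(b): bitmap=F............. | b=[0]
append(b, 2): bitmap=FFF........... | b=[0, 1, 2]
create(c): bitmap=FFFF.......... | b=[0, 1, 2] c=[3]
create(a): bitmap=FFFFF......... | a=[4] b=[0, 1, 2] c=[3]
unlink(a): bitmap=FFFF.......... | b=[0, 1, 2] c=[3]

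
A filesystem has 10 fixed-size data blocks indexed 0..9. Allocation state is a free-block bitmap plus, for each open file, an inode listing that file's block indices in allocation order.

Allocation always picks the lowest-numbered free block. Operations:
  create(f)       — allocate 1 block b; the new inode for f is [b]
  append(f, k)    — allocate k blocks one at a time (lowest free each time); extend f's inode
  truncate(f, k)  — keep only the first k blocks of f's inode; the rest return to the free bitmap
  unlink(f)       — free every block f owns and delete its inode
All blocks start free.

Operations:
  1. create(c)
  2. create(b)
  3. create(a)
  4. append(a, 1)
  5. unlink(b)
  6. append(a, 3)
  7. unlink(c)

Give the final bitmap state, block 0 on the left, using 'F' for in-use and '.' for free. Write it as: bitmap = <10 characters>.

bitmap = .FFFFF....

after create(c) → c:[0]  free=[F.........]
after create(b) → b:[1], c:[0]  free=[FF........]
after create(a) → a:[2], b:[1], c:[0]  free=[FFF.......]
after append(a, 1) → a:[2, 3], b:[1], c:[0]  free=[FFFF......]
after unlink(b) → a:[2, 3], c:[0]  free=[F.FF......]
after append(a, 3) → a:[2, 3, 1, 4, 5], c:[0]  free=[FFFFFF....]
after unlink(c) → a:[2, 3, 1, 4, 5]  free=[.FFFFF....]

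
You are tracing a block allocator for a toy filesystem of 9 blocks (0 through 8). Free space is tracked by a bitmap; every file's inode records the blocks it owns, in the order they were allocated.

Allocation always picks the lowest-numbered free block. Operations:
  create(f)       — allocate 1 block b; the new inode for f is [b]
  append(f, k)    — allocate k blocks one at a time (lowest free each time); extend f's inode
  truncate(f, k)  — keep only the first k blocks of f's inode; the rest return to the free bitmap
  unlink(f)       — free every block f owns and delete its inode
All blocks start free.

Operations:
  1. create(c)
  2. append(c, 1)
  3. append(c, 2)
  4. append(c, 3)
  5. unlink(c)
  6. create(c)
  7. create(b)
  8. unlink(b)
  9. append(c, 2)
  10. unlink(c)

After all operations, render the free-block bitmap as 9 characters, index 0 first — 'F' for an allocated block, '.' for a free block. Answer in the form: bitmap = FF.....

  1. create(c)  ⇒  F........  {c→[0]}
  2. append(c, 1)  ⇒  FF.......  {c→[0, 1]}
  3. append(c, 2)  ⇒  FFFF.....  {c→[0, 1, 2, 3]}
  4. append(c, 3)  ⇒  FFFFFFF..  {c→[0, 1, 2, 3, 4, 5, 6]}
  5. unlink(c)  ⇒  .........  {}
  6. create(c)  ⇒  F........  {c→[0]}
  7. create(b)  ⇒  FF.......  {b→[1]; c→[0]}
  8. unlink(b)  ⇒  F........  {c→[0]}
  9. append(c, 2)  ⇒  FFF......  {c→[0, 1, 2]}
  10. unlink(c)  ⇒  .........  {}

bitmap = .........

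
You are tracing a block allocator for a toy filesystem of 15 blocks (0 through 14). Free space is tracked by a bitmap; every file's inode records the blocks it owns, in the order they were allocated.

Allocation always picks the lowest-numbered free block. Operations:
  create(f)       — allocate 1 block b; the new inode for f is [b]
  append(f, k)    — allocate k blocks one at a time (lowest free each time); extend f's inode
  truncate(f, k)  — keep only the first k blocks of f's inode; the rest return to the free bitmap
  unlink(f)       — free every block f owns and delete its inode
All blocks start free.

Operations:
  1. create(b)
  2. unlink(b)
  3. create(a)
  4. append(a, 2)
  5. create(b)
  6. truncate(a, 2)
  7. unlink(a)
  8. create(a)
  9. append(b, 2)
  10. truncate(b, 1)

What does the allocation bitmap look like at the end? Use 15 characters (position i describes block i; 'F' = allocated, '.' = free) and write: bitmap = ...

bitmap = F..F...........

create(b): bitmap=F.............. | b=[0]
unlink(b): bitmap=............... | 
create(a): bitmap=F.............. | a=[0]
append(a, 2): bitmap=FFF............ | a=[0, 1, 2]
create(b): bitmap=FFFF........... | a=[0, 1, 2] b=[3]
truncate(a, 2): bitmap=FF.F........... | a=[0, 1] b=[3]
unlink(a): bitmap=...F........... | b=[3]
create(a): bitmap=F..F........... | a=[0] b=[3]
append(b, 2): bitmap=FFFF........... | a=[0] b=[3, 1, 2]
truncate(b, 1): bitmap=F..F........... | a=[0] b=[3]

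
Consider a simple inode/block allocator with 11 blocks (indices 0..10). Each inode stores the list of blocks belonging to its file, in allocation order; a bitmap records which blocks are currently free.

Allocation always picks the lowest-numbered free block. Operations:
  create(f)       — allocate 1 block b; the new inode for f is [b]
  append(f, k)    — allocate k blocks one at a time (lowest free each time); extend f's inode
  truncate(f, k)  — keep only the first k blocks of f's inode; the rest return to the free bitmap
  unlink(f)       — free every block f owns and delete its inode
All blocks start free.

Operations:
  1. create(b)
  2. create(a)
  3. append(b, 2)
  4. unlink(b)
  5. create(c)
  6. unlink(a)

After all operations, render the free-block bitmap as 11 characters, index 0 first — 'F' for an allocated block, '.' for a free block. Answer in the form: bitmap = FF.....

bitmap = F..........

create(b): bitmap=F.......... | b=[0]
create(a): bitmap=FF......... | a=[1] b=[0]
append(b, 2): bitmap=FFFF....... | a=[1] b=[0, 2, 3]
unlink(b): bitmap=.F......... | a=[1]
create(c): bitmap=FF......... | a=[1] c=[0]
unlink(a): bitmap=F.......... | c=[0]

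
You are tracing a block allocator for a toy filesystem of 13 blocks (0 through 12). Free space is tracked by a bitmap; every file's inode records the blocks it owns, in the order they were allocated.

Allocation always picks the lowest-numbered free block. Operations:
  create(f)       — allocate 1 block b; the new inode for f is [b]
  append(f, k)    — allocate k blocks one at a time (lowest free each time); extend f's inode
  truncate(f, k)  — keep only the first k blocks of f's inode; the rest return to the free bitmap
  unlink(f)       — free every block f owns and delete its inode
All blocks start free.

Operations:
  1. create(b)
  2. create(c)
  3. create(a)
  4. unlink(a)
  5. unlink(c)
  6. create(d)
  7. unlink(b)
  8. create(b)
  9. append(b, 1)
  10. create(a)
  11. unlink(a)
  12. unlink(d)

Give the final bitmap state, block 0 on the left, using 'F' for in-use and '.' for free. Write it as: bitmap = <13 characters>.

create(b): bitmap=F............ | b=[0]
create(c): bitmap=FF........... | b=[0] c=[1]
create(a): bitmap=FFF.......... | a=[2] b=[0] c=[1]
unlink(a): bitmap=FF........... | b=[0] c=[1]
unlink(c): bitmap=F............ | b=[0]
create(d): bitmap=FF........... | b=[0] d=[1]
unlink(b): bitmap=.F........... | d=[1]
create(b): bitmap=FF........... | b=[0] d=[1]
append(b, 1): bitmap=FFF.......... | b=[0, 2] d=[1]
create(a): bitmap=FFFF......... | a=[3] b=[0, 2] d=[1]
unlink(a): bitmap=FFF.......... | b=[0, 2] d=[1]
unlink(d): bitmap=F.F.......... | b=[0, 2]

bitmap = F.F..........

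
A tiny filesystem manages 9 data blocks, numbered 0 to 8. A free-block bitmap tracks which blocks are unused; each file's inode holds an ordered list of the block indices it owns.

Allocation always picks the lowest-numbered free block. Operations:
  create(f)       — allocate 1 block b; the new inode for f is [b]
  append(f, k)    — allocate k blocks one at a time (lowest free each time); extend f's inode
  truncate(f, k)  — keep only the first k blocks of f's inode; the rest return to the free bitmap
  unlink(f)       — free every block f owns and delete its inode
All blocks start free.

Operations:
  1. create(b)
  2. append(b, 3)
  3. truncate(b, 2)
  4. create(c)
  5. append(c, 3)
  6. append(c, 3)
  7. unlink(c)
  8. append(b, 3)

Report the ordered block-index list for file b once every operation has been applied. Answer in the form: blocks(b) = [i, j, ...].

blocks(b) = [0, 1, 2, 3, 4]

[1] create(b) — b=0 (map F........)
[2] append(b, 3) — b=0,1,2,3 (map FFFF.....)
[3] truncate(b, 2) — b=0,1 (map FF.......)
[4] create(c) — b=0,1 c=2 (map FFF......)
[5] append(c, 3) — b=0,1 c=2,3,4,5 (map FFFFFF...)
[6] append(c, 3) — b=0,1 c=2,3,4,5,6,7,8 (map FFFFFFFFF)
[7] unlink(c) — b=0,1 (map FF.......)
[8] append(b, 3) — b=0,1,2,3,4 (map FFFFF....)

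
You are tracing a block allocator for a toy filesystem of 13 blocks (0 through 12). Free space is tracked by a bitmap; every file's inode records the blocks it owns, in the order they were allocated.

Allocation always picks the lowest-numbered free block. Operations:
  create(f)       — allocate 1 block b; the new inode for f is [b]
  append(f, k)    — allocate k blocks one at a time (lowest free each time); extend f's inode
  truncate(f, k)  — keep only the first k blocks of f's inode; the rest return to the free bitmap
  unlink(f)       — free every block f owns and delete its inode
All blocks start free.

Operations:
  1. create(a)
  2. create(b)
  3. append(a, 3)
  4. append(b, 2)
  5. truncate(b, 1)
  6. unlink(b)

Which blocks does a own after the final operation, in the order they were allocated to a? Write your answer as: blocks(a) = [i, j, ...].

[1] create(a) — a=0 (map F............)
[2] create(b) — a=0 b=1 (map FF...........)
[3] append(a, 3) — a=0,2,3,4 b=1 (map FFFFF........)
[4] append(b, 2) — a=0,2,3,4 b=1,5,6 (map FFFFFFF......)
[5] truncate(b, 1) — a=0,2,3,4 b=1 (map FFFFF........)
[6] unlink(b) — a=0,2,3,4 (map F.FFF........)

blocks(a) = [0, 2, 3, 4]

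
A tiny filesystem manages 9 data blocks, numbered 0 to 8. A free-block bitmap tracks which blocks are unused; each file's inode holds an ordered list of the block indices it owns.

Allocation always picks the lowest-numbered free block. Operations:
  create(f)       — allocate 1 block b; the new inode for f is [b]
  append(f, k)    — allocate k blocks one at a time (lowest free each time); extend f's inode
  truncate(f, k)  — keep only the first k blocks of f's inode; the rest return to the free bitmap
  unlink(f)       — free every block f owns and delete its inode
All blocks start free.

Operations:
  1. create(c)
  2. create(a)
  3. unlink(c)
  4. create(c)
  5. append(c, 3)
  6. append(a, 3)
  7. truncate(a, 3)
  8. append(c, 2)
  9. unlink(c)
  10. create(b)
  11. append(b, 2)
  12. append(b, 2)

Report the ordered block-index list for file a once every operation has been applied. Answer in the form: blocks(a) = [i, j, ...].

blocks(a) = [1, 5, 6]

after create(c) → c:[0]  free=[F........]
after create(a) → a:[1], c:[0]  free=[FF.......]
after unlink(c) → a:[1]  free=[.F.......]
after create(c) → a:[1], c:[0]  free=[FF.......]
after append(c, 3) → a:[1], c:[0, 2, 3, 4]  free=[FFFFF....]
after append(a, 3) → a:[1, 5, 6, 7], c:[0, 2, 3, 4]  free=[FFFFFFFF.]
after truncate(a, 3) → a:[1, 5, 6], c:[0, 2, 3, 4]  free=[FFFFFFF..]
after append(c, 2) → a:[1, 5, 6], c:[0, 2, 3, 4, 7, 8]  free=[FFFFFFFFF]
after unlink(c) → a:[1, 5, 6]  free=[.F...FF..]
after create(b) → a:[1, 5, 6], b:[0]  free=[FF...FF..]
after append(b, 2) → a:[1, 5, 6], b:[0, 2, 3]  free=[FFFF.FF..]
after append(b, 2) → a:[1, 5, 6], b:[0, 2, 3, 4, 7]  free=[FFFFFFFF.]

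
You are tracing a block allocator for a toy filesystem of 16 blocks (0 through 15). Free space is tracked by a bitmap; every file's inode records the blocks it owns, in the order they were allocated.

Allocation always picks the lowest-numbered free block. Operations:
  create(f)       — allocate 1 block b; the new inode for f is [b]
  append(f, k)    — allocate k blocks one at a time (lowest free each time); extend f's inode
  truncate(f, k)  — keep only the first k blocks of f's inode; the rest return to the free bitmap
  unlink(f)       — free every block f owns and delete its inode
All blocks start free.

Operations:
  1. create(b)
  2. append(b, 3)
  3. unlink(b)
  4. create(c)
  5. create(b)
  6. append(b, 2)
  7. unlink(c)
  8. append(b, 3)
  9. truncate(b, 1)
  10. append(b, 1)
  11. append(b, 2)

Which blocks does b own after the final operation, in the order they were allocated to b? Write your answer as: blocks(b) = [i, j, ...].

blocks(b) = [1, 0, 2, 3]

[1] create(b) — b=0 (map F...............)
[2] append(b, 3) — b=0,1,2,3 (map FFFF............)
[3] unlink(b) —  (map ................)
[4] create(c) — c=0 (map F...............)
[5] create(b) — b=1 c=0 (map FF..............)
[6] append(b, 2) — b=1,2,3 c=0 (map FFFF............)
[7] unlink(c) — b=1,2,3 (map .FFF............)
[8] append(b, 3) — b=1,2,3,0,4,5 (map FFFFFF..........)
[9] truncate(b, 1) — b=1 (map .F..............)
[10] append(b, 1) — b=1,0 (map FF..............)
[11] append(b, 2) — b=1,0,2,3 (map FFFF............)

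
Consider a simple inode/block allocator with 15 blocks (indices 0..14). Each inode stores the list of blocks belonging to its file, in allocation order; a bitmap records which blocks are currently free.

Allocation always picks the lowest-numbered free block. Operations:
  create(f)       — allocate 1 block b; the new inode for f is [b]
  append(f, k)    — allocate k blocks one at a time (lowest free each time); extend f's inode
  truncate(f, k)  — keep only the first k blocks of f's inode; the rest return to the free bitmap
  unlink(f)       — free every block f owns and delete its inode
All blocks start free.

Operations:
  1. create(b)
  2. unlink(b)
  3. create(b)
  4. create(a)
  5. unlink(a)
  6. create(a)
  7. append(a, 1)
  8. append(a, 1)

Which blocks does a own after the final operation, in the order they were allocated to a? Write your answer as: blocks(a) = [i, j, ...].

[1] create(b) — b=0 (map F..............)
[2] unlink(b) —  (map ...............)
[3] create(b) — b=0 (map F..............)
[4] create(a) — a=1 b=0 (map FF.............)
[5] unlink(a) — b=0 (map F..............)
[6] create(a) — a=1 b=0 (map FF.............)
[7] append(a, 1) — a=1,2 b=0 (map FFF............)
[8] append(a, 1) — a=1,2,3 b=0 (map FFFF...........)

blocks(a) = [1, 2, 3]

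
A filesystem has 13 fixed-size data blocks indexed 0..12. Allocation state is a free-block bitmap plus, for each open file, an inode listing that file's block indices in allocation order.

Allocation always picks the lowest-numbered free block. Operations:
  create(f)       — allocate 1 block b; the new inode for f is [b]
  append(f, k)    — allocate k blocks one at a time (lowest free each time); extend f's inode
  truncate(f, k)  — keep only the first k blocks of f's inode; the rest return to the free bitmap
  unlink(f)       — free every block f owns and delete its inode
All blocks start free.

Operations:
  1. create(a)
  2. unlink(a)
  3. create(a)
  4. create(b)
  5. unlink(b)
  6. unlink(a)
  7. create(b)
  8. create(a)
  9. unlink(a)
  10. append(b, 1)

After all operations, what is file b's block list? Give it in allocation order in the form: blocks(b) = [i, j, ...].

  1. create(a)  ⇒  F............  {a→[0]}
  2. unlink(a)  ⇒  .............  {}
  3. create(a)  ⇒  F............  {a→[0]}
  4. create(b)  ⇒  FF...........  {a→[0]; b→[1]}
  5. unlink(b)  ⇒  F............  {a→[0]}
  6. unlink(a)  ⇒  .............  {}
  7. create(b)  ⇒  F............  {b→[0]}
  8. create(a)  ⇒  FF...........  {a→[1]; b→[0]}
  9. unlink(a)  ⇒  F............  {b→[0]}
  10. append(b, 1)  ⇒  FF...........  {b→[0, 1]}

blocks(b) = [0, 1]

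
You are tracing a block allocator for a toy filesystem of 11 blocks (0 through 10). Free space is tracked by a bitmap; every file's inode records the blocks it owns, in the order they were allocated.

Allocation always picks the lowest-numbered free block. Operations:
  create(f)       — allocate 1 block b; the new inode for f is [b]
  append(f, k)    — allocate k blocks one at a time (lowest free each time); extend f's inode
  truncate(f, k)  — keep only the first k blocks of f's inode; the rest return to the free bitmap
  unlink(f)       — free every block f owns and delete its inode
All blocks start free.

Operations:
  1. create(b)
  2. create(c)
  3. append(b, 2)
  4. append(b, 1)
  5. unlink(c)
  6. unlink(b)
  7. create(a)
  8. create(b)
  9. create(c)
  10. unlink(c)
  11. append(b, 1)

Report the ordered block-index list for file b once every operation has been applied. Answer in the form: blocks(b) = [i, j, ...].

blocks(b) = [1, 2]

after create(b) → b:[0]  free=[F..........]
after create(c) → b:[0], c:[1]  free=[FF.........]
after append(b, 2) → b:[0, 2, 3], c:[1]  free=[FFFF.......]
after append(b, 1) → b:[0, 2, 3, 4], c:[1]  free=[FFFFF......]
after unlink(c) → b:[0, 2, 3, 4]  free=[F.FFF......]
after unlink(b) →   free=[...........]
after create(a) → a:[0]  free=[F..........]
after create(b) → a:[0], b:[1]  free=[FF.........]
after create(c) → a:[0], b:[1], c:[2]  free=[FFF........]
after unlink(c) → a:[0], b:[1]  free=[FF.........]
after append(b, 1) → a:[0], b:[1, 2]  free=[FFF........]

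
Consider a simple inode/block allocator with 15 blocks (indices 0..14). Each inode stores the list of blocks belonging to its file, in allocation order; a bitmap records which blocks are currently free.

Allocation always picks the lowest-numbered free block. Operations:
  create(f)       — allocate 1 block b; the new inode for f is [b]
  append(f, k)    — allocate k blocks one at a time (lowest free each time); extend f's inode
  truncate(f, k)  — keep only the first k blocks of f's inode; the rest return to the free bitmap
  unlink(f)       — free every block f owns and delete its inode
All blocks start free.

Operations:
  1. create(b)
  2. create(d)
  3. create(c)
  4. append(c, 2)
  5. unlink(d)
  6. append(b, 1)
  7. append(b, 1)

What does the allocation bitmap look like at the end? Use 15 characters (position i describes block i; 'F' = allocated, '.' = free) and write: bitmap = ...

create(b): bitmap=F.............. | b=[0]
create(d): bitmap=FF............. | b=[0] d=[1]
create(c): bitmap=FFF............ | b=[0] c=[2] d=[1]
append(c, 2): bitmap=FFFFF.......... | b=[0] c=[2, 3, 4] d=[1]
unlink(d): bitmap=F.FFF.......... | b=[0] c=[2, 3, 4]
append(b, 1): bitmap=FFFFF.......... | b=[0, 1] c=[2, 3, 4]
append(b, 1): bitmap=FFFFFF......... | b=[0, 1, 5] c=[2, 3, 4]

bitmap = FFFFFF.........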